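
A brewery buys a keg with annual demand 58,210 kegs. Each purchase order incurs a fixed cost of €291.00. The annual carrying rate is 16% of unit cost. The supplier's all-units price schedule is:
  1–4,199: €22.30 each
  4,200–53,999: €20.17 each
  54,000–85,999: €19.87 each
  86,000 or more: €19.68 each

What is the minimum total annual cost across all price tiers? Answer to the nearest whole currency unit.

TC* ≈ €1,184,906

Holding cost per unit per year at price C is H = 0.16·C.
Evaluate total cost at each tier's feasible EOQ or, if the EOQ is below the tier, at the tier's minimum quantity.
EOQ at €22.30 = 3081.4 (feasible in tier 1): TC = 58,210×€22.30 + (58,210/3081.4)×291 + (3081.4/2)×0.16×€22.30 = €1,309,077.43.
EOQ at €20.17 = 3240.0 < 4200, so use break Q=4200: TC = 58,210×€20.17 + (58,210/4200.0)×291 + (4200.0/2)×0.16×€20.17 = €1,184,905.94.
EOQ at €19.87 = 3264.4 < 54000, so use break Q=54000: TC = 58,210×€19.87 + (58,210/54000.0)×291 + (54000.0/2)×0.16×€19.87 = €1,242,784.79.
EOQ at €19.68 = 3280.1 < 86000, so use break Q=86000: TC = 58,210×€19.68 + (58,210/86000.0)×291 + (86000.0/2)×0.16×€19.68 = €1,281,168.17.
Lowest total cost among the candidates is at Q = 4200.0.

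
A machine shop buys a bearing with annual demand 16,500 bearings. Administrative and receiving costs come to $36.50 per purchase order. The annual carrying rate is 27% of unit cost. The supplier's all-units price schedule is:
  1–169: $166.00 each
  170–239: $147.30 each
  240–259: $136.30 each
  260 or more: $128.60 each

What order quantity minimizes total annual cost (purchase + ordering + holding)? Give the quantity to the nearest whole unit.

Holding cost per unit per year at price C is H = 0.27·C.
Evaluate total cost at each tier's feasible EOQ or, if the EOQ is below the tier, at the tier's minimum quantity.
EOQ at $166.00 = 163.9 (feasible in tier 1): TC = 16,500×$166.00 + (16,500/163.9)×36.5 + (163.9/2)×0.27×$166.00 = $2,746,347.50.
EOQ at $147.30 = 174.0 (feasible in tier 2): TC = 16,500×$147.30 + (16,500/174.0)×36.5 + (174.0/2)×0.27×$147.30 = $2,437,371.28.
EOQ at $136.30 = 180.9 < 240, so use break Q=240: TC = 16,500×$136.30 + (16,500/240.0)×36.5 + (240.0/2)×0.27×$136.30 = $2,255,875.50.
EOQ at $128.60 = 186.3 < 260, so use break Q=260: TC = 16,500×$128.60 + (16,500/260.0)×36.5 + (260.0/2)×0.27×$128.60 = $2,128,730.21.
Lowest total cost is $2,128,730.21 at Q = 260.0.

Q* ≈ 260 bearings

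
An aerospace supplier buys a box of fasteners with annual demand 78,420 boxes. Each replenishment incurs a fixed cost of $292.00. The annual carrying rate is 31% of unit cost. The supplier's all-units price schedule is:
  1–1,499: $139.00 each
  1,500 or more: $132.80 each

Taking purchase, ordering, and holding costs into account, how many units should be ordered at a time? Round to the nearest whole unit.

Q* ≈ 1,500 boxes

Holding cost per unit per year at price C is H = 0.31·C.
For each price level, check whether its EOQ is feasible; otherwise the best quantity at that price is the breakpoint.
EOQ at $139.00 = 1030.9 (feasible in tier 1): TC = 78,420×$139.00 + (78,420/1030.9)×292 + (1030.9/2)×0.31×$139.00 = $10,944,803.02.
EOQ at $132.80 = 1054.7 < 1500, so use break Q=1500: TC = 78,420×$132.80 + (78,420/1500.0)×292 + (1500.0/2)×0.31×$132.80 = $10,460,317.76.
Lowest total cost is $10,460,317.76 at Q = 1500.0.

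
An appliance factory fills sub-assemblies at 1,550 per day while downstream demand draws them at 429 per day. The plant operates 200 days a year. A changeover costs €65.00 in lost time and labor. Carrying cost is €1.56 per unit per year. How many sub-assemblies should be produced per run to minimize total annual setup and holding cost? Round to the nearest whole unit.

Annual demand D = 429 × 200 = 85,800.
Production build-up factor (1 − d/p) = 1 − 429/1,550 = 0.7232.
Q* = √(2DS / (H(1 − d/p))) = √(2 × 85,800 × 65 / (1.56 × 0.7232)).
= √(11,154,000 / 1.1282) ≈ 3144.243.

Q* ≈ 3,144 sub-assemblies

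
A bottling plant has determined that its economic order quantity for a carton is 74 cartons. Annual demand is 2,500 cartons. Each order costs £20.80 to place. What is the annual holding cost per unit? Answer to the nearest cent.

H ≈ £18.99

The basic EOQ model gives Q* = √(2DS/H); rearrange for the unknown.
From Q* = √(2DS/H): H = 2DS / Q*² = 2 × 2,500 × 20.8 / 74² = 18.9920.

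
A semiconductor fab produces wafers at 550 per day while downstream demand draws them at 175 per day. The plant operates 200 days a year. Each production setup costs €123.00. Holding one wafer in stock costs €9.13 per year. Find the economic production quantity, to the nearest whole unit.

Annual demand D = 175 × 200 = 35,000.
Production build-up factor (1 − d/p) = 1 − 175/550 = 0.6818.
Q* = √(2DS / (H(1 − d/p))) = √(2 × 35,000 × 123 / (9.13 × 0.6818)).
= √(8,610,000 / 6.225) ≈ 1176.067.

Q* ≈ 1,176 wafers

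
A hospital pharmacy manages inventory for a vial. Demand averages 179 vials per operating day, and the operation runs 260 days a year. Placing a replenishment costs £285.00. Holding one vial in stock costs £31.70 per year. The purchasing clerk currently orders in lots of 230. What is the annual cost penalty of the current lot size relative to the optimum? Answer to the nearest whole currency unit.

Annual demand D = 179 × 260 = 46,540.
EOQ = √(2DS/H) = √(2 × 46,540 × 285 / 31.7) ≈ 914.79.
Cost at Q* = (D/Q*)S + (Q*/2)H = √(2DSH) ≈ £28,998.81.
Cost at Q = 230: (46,540/230)×285 + (230/2)×31.7 = £57,669.13 + £3,645.50 = £61,314.63.
Excess = £61,314.63 − £28,998.81 = £32,315.82.

Extra cost ≈ £32,316 per year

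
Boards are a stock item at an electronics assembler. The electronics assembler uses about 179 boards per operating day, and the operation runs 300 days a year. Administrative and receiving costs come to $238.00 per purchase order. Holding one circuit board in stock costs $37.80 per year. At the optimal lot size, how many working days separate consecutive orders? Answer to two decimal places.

T ≈ 4.59 days

Annual demand D = 179 × 300 = 53,700.
Q* = √(2DS/H) = √(2 × 53,700 × 238 / 37.8) ≈ 822.33.
Cycle time = Q*/D × 300 = 822.33 / 53,700 × 300 ≈ 4.594 days.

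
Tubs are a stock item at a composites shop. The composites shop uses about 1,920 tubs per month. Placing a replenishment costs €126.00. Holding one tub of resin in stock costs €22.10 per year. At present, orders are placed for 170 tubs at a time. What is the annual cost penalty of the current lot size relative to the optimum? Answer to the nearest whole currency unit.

Extra cost ≈ €7,628 per year

Annual demand D = 1,920 × 12 = 23,040.
EOQ = √(2DS/H) = √(2 × 23,040 × 126 / 22.1) ≈ 512.56.
Cost at Q* = (D/Q*)S + (Q*/2)H = √(2DSH) ≈ €11,327.59.
Cost at Q = 170: (23,040/170)×126 + (170/2)×22.1 = €17,076.71 + €1,878.50 = €18,955.21.
Excess = €18,955.21 − €11,327.59 = €7,627.61.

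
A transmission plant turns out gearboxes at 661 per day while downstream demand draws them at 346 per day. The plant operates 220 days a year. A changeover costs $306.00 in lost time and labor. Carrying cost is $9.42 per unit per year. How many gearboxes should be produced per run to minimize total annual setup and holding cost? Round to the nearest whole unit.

Annual demand D = 346 × 220 = 76,120.
Production build-up factor (1 − d/p) = 1 − 346/661 = 0.4766.
Q* = √(2DS / (H(1 − d/p))) = √(2 × 76,120 × 306 / (9.42 × 0.4766)).
= √(46,585,440 / 4.4891) ≈ 3221.403.

Q* ≈ 3,221 gearboxes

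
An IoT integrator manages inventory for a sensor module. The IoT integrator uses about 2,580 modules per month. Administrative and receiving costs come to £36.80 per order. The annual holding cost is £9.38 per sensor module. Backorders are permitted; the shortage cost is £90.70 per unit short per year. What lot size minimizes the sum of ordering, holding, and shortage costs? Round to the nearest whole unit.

Q* ≈ 518 modules

Annual demand D = 2,580 × 12 = 30,960.
With planned backorders, Q* = √(2DS/H) · √((H+B)/B).
√(2DS/H) = √(2 × 30,960 × 36.8 / 9.38) = 492.876.
√((H+B)/B) = √((9.38+90.7)/90.7) = 1.0504.
Q* ≈ 517.736.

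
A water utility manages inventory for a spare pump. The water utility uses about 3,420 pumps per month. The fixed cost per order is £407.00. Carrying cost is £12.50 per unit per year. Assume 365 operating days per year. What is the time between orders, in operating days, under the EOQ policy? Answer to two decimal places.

Annual demand D = 3,420 × 12 = 41,040.
EOQ = √(2DS/H) = √(2 × 41,040 × 407 / 12.5) ≈ 1634.79.
Cycle time = Q*/D × 365 = 1634.79 / 41,040 × 365 ≈ 14.539 days.

T ≈ 14.54 days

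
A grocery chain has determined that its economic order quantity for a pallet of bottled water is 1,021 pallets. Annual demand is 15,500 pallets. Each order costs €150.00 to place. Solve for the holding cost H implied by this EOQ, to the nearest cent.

The basic EOQ model gives Q* = √(2DS/H); rearrange for the unknown.
From Q* = √(2DS/H): H = 2DS / Q*² = 2 × 15,500 × 150 / 1,021² = 4.4607.

H ≈ €4.46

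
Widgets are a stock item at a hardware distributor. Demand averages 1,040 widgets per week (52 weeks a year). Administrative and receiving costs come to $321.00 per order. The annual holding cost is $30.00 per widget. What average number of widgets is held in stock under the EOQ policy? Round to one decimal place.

Average inventory ≈ 537.9 widgets

Annual demand D = 1,040 × 52 = 54,080.
Q* = √(2DS/H) = √(2 × 54,080 × 321 / 30) ≈ 1075.78.
Average inventory = Q*/2 ≈ 1075.78 / 2 = 537.892.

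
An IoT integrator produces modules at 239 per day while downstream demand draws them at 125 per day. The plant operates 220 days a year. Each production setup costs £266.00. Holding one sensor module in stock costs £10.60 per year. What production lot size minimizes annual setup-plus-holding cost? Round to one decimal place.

Annual demand D = 125 × 220 = 27,500.
Production build-up factor (1 − d/p) = 1 − 125/239 = 0.4770.
Q* = √(2DS / (H(1 − d/p))) = √(2 × 27,500 × 266 / (10.6 × 0.4770)).
= √(14,630,000 / 5.0561) ≈ 1701.045.

Q* ≈ 1,701.0 modules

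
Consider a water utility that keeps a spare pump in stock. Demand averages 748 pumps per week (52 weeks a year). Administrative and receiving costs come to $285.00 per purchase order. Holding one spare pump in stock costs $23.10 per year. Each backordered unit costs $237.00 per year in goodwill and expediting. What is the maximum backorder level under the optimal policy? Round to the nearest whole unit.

Annual demand D = 748 × 52 = 38,896.
With planned backorders, Q* = √(2DS/H) · √((H+B)/B).
√(2DS/H) = √(2 × 38,896 × 285 / 23.1) = 979.679.
√((H+B)/B) = √((23.1+237)/237) = 1.0476.
Q* ≈ 1026.313.
S* = Q* · H/(H+B) = 1026.313 × 23.1/260.1 ≈ 91.149.

S* ≈ 91 pumps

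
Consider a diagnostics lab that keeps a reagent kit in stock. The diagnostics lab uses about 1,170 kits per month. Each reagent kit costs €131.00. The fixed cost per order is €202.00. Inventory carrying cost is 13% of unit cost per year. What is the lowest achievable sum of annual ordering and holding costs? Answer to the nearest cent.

Annual demand D = 1,170 × 12 = 14,040.
Holding cost H = 0.13 × €131.00 = €17.0300 per unit per year.
Q* = √(2DS/H) = √(2 × 14,040 × 202 / 17.03) ≈ 577.12.
At the optimum the two cost components are equal, so total cost = 2·(Q*/2)H = Q*·H.
Minimum total = √(2DSH) = √(2 × 14,040 × 202 × 17.03) ≈ 9828.371.

TC* ≈ €9,828.37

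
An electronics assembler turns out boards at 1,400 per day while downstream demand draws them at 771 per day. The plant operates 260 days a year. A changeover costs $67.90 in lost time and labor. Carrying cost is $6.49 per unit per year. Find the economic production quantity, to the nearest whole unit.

Q* ≈ 3,055 boards

Annual demand D = 771 × 260 = 200,460.
Production build-up factor (1 − d/p) = 1 − 771/1,400 = 0.4493.
Q* = √(2DS / (H(1 − d/p))) = √(2 × 200,460 × 67.9 / (6.49 × 0.4493)).
= √(27,222,468 / 2.9159) ≈ 3055.485.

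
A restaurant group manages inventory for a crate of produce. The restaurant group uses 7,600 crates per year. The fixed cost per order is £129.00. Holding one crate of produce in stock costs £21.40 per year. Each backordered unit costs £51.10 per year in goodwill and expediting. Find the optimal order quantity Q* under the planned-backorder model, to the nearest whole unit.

With planned backorders, Q* = √(2DS/H) · √((H+B)/B).
√(2DS/H) = √(2 × 7,600 × 129 / 21.4) = 302.698.
√((H+B)/B) = √((21.4+51.1)/51.1) = 1.1911.
Q* ≈ 360.552.

Q* ≈ 361 crates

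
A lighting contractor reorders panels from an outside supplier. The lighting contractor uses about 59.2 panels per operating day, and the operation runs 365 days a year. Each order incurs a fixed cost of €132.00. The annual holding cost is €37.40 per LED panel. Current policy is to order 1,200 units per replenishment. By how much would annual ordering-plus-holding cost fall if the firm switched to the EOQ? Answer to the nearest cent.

Extra cost ≈ €10,210.42 per year

Annual demand D = 59.2 × 365 = 21,608.
EOQ = √(2DS/H) = √(2 × 21,608 × 132 / 37.4) ≈ 390.55.
Cost at Q* = (D/Q*)S + (Q*/2)H = √(2DSH) ≈ €14,606.46.
Cost at Q = 1,200: (21,608/1,200)×132 + (1,200/2)×37.4 = €2,376.88 + €22,440.00 = €24,816.88.
Excess = €24,816.88 − €14,606.46 = €10,210.42.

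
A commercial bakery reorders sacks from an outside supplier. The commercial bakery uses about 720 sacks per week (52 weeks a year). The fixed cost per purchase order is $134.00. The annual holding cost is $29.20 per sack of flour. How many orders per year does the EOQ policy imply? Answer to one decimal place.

Annual demand D = 720 × 52 = 37,440.
Q* = √(2DS/H) = √(2 × 37,440 × 134 / 29.2) ≈ 586.20.
Orders per year = D / Q* = 37,440 / 586.20 ≈ 63.869.

N ≈ 63.9 orders per year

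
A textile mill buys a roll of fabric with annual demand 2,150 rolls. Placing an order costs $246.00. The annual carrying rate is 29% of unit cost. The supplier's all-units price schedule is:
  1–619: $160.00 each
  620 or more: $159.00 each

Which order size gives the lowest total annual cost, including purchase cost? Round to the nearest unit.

Holding cost per unit per year at price C is H = 0.29·C.
Evaluate total cost at each tier's feasible EOQ or, if the EOQ is below the tier, at the tier's minimum quantity.
EOQ at $160.00 = 151.0 (feasible in tier 1): TC = 2,150×$160.00 + (2,150/151.0)×246 + (151.0/2)×0.29×$160.00 = $351,005.85.
EOQ at $159.00 = 151.5 < 620, so use break Q=620: TC = 2,150×$159.00 + (2,150/620.0)×246 + (620.0/2)×0.29×$159.00 = $356,997.16.
Lowest total cost is $351,005.85 at Q = 151.0.

Q* ≈ 151 rolls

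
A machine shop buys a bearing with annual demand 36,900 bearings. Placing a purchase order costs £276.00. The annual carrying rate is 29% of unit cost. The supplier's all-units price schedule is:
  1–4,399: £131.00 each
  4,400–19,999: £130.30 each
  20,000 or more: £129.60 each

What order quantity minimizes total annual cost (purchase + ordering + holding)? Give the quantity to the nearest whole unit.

Q* ≈ 732 bearings

Holding cost per unit per year at price C is H = 0.29·C.
For each price level, check whether its EOQ is feasible; otherwise the best quantity at that price is the breakpoint.
EOQ at £131.00 = 732.2 (feasible in tier 1): TC = 36,900×£131.00 + (36,900/732.2)×276 + (732.2/2)×0.29×£131.00 = £4,861,717.45.
EOQ at £130.30 = 734.2 < 4400, so use break Q=4400: TC = 36,900×£130.30 + (36,900/4400.0)×276 + (4400.0/2)×0.29×£130.30 = £4,893,516.04.
EOQ at £129.60 = 736.2 < 20000, so use break Q=20000: TC = 36,900×£129.60 + (36,900/20000.0)×276 + (20000.0/2)×0.29×£129.60 = £5,158,589.22.
Lowest total cost is £4,861,717.45 at Q = 732.2.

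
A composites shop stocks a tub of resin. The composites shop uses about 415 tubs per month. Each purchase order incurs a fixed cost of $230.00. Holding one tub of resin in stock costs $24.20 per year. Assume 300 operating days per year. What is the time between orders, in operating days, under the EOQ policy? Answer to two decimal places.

Annual demand D = 415 × 12 = 4,980.
EOQ = √(2DS/H) = √(2 × 4,980 × 230 / 24.2) ≈ 307.67.
Cycle time = Q*/D × 300 = 307.67 / 4,980 × 300 ≈ 18.534 days.

T ≈ 18.53 days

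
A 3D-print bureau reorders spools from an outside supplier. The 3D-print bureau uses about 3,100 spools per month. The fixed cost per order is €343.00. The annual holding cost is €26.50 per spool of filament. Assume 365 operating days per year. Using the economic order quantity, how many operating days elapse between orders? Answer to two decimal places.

T ≈ 9.63 days

Annual demand D = 3,100 × 12 = 37,200.
Q* = √(2DS/H) = √(2 × 37,200 × 343 / 26.5) ≈ 981.32.
Cycle time = Q*/D × 365 = 981.32 / 37,200 × 365 ≈ 9.629 days.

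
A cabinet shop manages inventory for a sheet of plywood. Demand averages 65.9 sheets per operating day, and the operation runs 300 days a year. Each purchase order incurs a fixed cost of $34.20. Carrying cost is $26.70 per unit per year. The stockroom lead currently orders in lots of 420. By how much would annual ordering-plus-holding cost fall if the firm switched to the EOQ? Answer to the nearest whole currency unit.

Annual demand D = 65.9 × 300 = 19,770.
EOQ = √(2DS/H) = √(2 × 19,770 × 34.2 / 26.7) ≈ 225.05.
Cost at Q* = (D/Q*)S + (Q*/2)H = √(2DSH) ≈ $6,008.79.
Cost at Q = 420: (19,770/420)×34.2 + (420/2)×26.7 = $1,609.84 + $5,607.00 = $7,216.84.
Excess = $7,216.84 − $6,008.79 = $1,208.05.

Extra cost ≈ $1,208 per year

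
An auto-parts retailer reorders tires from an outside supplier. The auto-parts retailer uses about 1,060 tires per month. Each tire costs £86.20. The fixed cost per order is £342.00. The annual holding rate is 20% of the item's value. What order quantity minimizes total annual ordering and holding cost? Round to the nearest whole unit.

Q* ≈ 710 tires

Annual demand D = 1,060 × 12 = 12,720.
Holding cost H = 0.20 × £86.20 = £17.2400 per unit per year.
EOQ = √(2DS / H) = √(2 × 12,720 × 342 / 17.24).
= √(8,700,480 / 17.24) = √504,668.2135 ≈ 710.400.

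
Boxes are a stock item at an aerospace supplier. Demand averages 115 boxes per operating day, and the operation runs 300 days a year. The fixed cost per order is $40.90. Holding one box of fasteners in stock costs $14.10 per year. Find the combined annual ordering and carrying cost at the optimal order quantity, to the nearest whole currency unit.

Annual demand D = 115 × 300 = 34,500.
The optimal lot size = √(2DS/H) = √(2 × 34,500 × 40.9 / 14.1) ≈ 447.38.
At Q*, ordering cost (D/Q*)S equals holding cost (Q*/2)H, each = √(DSH/2).
Minimum total = √(2DSH) = √(2 × 34,500 × 40.9 × 14.1) ≈ 6308.059.

TC* ≈ $6,308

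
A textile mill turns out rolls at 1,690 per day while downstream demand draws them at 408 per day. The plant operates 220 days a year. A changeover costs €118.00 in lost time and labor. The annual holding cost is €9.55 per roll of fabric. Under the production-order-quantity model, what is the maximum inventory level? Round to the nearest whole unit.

Annual demand D = 408 × 220 = 89,760.
Production build-up factor (1 − d/p) = 1 − 408/1,690 = 0.7586.
Q* = √(2DS / (H(1 − d/p))) = √(2 × 89,760 × 118 / (9.55 × 0.7586)).
= √(21,183,360 / 7.2444) ≈ 1709.996.
Maximum inventory = Q*(1 − d/p) = 1709.996 × 0.7586 ≈ 1297.169.

I_max ≈ 1,297 rolls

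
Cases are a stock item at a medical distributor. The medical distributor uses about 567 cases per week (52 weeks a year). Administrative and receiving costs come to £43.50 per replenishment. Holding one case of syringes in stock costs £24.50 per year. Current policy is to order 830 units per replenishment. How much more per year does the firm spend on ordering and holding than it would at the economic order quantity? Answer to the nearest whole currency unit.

Extra cost ≈ £3,785 per year

Annual demand D = 567 × 52 = 29,484.
EOQ = √(2DS/H) = √(2 × 29,484 × 43.5 / 24.5) ≈ 323.57.
Cost at Q* = (D/Q*)S + (Q*/2)H = √(2DSH) ≈ £7,927.49.
Cost at Q = 830: (29,484/830)×43.5 + (830/2)×24.5 = £1,545.25 + £10,167.50 = £11,712.75.
Excess = £11,712.75 − £7,927.49 = £3,785.25.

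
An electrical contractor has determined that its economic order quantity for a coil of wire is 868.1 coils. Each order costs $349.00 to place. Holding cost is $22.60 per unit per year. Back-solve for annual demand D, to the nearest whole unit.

Invert the EOQ relation Q*² = 2DS/H.
From Q* = √(2DS/H): D = Q*²H / (2S) = 868.1² × 22.6 / (2 × 349) = 24400.152.

D ≈ 24,400 coils per year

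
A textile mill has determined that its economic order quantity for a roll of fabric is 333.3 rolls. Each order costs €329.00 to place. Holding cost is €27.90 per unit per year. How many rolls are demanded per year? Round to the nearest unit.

D ≈ 4,710 rolls per year

The basic EOQ model gives Q* = √(2DS/H); rearrange for the unknown.
From Q* = √(2DS/H): D = Q*²H / (2S) = 333.3² × 27.9 / (2 × 329) = 4710.304.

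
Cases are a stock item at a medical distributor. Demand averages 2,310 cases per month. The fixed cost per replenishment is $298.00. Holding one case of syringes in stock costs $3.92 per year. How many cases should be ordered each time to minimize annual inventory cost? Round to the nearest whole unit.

Q* ≈ 2,053 cases

Annual demand D = 2,310 × 12 = 27,720.
EOQ = √(2DS / H) = √(2 × 27,720 × 298 / 3.92).
= √(16,521,120 / 3.92) = √4,214,571.4286 ≈ 2052.942.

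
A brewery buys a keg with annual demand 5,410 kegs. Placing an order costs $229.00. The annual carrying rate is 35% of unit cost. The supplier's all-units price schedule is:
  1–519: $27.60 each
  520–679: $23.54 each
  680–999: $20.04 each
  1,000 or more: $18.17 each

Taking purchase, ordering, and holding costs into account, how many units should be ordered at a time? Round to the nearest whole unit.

Q* ≈ 1,000 kegs

Holding cost per unit per year at price C is H = 0.35·C.
Candidates are each tier's EOQ (if it falls in that tier) and each price-break quantity.
EOQ at $27.60 = 506.5 (feasible in tier 1): TC = 5,410×$27.60 + (5,410/506.5)×229 + (506.5/2)×0.35×$27.60 = $154,208.38.
EOQ at $23.54 = 548.4 (feasible in tier 2): TC = 5,410×$23.54 + (5,410/548.4)×229 + (548.4/2)×0.35×$23.54 = $131,869.63.
EOQ at $20.04 = 594.4 < 680, so use break Q=680: TC = 5,410×$20.04 + (5,410/680.0)×229 + (680.0/2)×0.35×$20.04 = $112,623.06.
EOQ at $18.17 = 624.2 < 1000, so use break Q=1000: TC = 5,410×$18.17 + (5,410/1000.0)×229 + (1000.0/2)×0.35×$18.17 = $102,718.34.
Lowest total cost is $102,718.34 at Q = 1000.0.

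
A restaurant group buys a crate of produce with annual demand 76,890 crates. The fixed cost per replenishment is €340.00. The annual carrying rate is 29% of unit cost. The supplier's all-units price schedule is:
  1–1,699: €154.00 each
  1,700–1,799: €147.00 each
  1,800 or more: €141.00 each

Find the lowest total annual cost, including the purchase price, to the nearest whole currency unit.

Holding cost per unit per year at price C is H = 0.29·C.
For each price level, check whether its EOQ is feasible; otherwise the best quantity at that price is the breakpoint.
EOQ at €154.00 = 1082.0 (feasible in tier 1): TC = 76,890×€154.00 + (76,890/1082.0)×340 + (1082.0/2)×0.29×€154.00 = €11,889,382.43.
EOQ at €147.00 = 1107.5 < 1700, so use break Q=1700: TC = 76,890×€147.00 + (76,890/1700.0)×340 + (1700.0/2)×0.29×€147.00 = €11,354,443.50.
EOQ at €141.00 = 1130.8 < 1800, so use break Q=1800: TC = 76,890×€141.00 + (76,890/1800.0)×340 + (1800.0/2)×0.29×€141.00 = €10,892,814.67.
Lowest total cost among the candidates is at Q = 1800.0.

TC* ≈ €10,892,815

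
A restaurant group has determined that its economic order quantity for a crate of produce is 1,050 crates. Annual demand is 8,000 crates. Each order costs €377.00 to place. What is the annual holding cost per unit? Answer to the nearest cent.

Invert the EOQ relation Q*² = 2DS/H.
From Q* = √(2DS/H): H = 2DS / Q*² = 2 × 8,000 × 377 / 1,050² = 5.4712.

H ≈ €5.47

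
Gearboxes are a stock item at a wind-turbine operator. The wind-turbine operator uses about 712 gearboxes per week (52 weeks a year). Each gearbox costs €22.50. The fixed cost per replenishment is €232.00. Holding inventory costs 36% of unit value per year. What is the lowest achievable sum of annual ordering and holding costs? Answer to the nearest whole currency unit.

Annual demand D = 712 × 52 = 37,024.
Holding cost H = 0.36 × €22.50 = €8.1000 per unit per year.
EOQ = √(2DS/H) = √(2 × 37,024 × 232 / 8.1) ≈ 1456.32.
At the optimum the two cost components are equal, so total cost = 2·(Q*/2)H = Q*·H.
Minimum total = √(2DSH) = √(2 × 37,024 × 232 × 8.1) ≈ 11796.228.

TC* ≈ €11,796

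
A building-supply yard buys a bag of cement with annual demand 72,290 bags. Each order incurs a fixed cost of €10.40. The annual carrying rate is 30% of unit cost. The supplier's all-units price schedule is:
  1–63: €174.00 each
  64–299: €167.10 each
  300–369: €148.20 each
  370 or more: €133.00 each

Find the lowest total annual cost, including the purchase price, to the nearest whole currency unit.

Holding cost per unit per year at price C is H = 0.30·C.
Evaluate total cost at each tier's feasible EOQ or, if the EOQ is below the tier, at the tier's minimum quantity.
Tier 1 (€174.00): EOQ = 169.7 exceeds tier's upper bound 63, so this tier is dominated.
EOQ at €167.10 = 173.2 (feasible in tier 2): TC = 72,290×€167.10 + (72,290/173.2)×10.4 + (173.2/2)×0.30×€167.10 = €12,088,341.00.
EOQ at €148.20 = 183.9 < 300, so use break Q=300: TC = 72,290×€148.20 + (72,290/300.0)×10.4 + (300.0/2)×0.30×€148.20 = €10,722,553.05.
EOQ at €133.00 = 194.1 < 370, so use break Q=370: TC = 72,290×€133.00 + (72,290/370.0)×10.4 + (370.0/2)×0.30×€133.00 = €9,623,983.44.
Lowest total cost among the candidates is at Q = 370.0.

TC* ≈ €9,623,983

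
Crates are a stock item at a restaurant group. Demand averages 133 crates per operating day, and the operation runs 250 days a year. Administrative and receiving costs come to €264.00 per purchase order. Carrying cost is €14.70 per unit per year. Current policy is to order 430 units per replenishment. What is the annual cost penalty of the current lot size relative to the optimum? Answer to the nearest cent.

Annual demand D = 133 × 250 = 33,250.
EOQ = √(2DS/H) = √(2 × 33,250 × 264 / 14.7) ≈ 1092.83.
Cost at Q* = (D/Q*)S + (Q*/2)H = √(2DSH) ≈ €16,064.66.
Cost at Q = 430: (33,250/430)×264 + (430/2)×14.7 = €20,413.95 + €3,160.50 = €23,574.45.
Excess = €23,574.45 − €16,064.66 = €7,509.80.

Extra cost ≈ €7,509.80 per year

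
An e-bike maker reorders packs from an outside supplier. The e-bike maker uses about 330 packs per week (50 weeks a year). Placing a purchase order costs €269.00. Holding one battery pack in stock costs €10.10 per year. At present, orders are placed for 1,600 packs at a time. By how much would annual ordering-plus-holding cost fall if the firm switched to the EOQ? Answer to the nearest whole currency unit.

Extra cost ≈ €1,385 per year

Annual demand D = 330 × 50 = 16,500.
EOQ = √(2DS/H) = √(2 × 16,500 × 269 / 10.1) ≈ 937.50.
Cost at Q* = (D/Q*)S + (Q*/2)H = √(2DSH) ≈ €9,468.77.
Cost at Q = 1,600: (16,500/1,600)×269 + (1,600/2)×10.1 = €2,774.06 + €8,080.00 = €10,854.06.
Excess = €10,854.06 − €9,468.77 = €1,385.29.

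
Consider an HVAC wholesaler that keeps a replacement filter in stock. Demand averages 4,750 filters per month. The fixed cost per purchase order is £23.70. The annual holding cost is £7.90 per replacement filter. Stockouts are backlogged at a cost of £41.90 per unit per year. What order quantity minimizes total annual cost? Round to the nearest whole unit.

Annual demand D = 4,750 × 12 = 57,000.
With planned backorders, Q* = √(2DS/H) · √((H+B)/B).
√(2DS/H) = √(2 × 57,000 × 23.7 / 7.9) = 584.808.
√((H+B)/B) = √((7.9+41.9)/41.9) = 1.0902.
Q* ≈ 637.559.

Q* ≈ 638 filters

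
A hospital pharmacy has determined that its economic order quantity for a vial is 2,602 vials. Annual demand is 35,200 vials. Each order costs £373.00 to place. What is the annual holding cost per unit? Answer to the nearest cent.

H ≈ £3.88

Invert the EOQ relation Q*² = 2DS/H.
From Q* = √(2DS/H): H = 2DS / Q*² = 2 × 35,200 × 373 / 2,602² = 3.8785.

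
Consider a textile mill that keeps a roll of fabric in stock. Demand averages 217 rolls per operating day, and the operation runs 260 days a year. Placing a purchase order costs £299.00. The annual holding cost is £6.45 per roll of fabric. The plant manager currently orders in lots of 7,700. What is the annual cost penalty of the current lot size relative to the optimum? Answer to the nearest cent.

Annual demand D = 217 × 260 = 56,420.
EOQ = √(2DS/H) = √(2 × 56,420 × 299 / 6.45) ≈ 2287.11.
Cost at Q* = (D/Q*)S + (Q*/2)H = √(2DSH) ≈ £14,751.87.
Cost at Q = 7,700: (56,420/7,700)×299 + (7,700/2)×6.45 = £2,190.85 + £24,832.50 = £27,023.35.
Excess = £27,023.35 − £14,751.87 = £12,271.49.

Extra cost ≈ £12,271.49 per year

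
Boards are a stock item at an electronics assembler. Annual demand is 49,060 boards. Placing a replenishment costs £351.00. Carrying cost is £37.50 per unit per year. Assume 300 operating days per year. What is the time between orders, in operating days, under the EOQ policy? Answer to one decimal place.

The optimal lot size = √(2DS/H) = √(2 × 49,060 × 351 / 37.5) ≈ 958.33.
Cycle time = Q*/D × 300 = 958.33 / 49,060 × 300 ≈ 5.860 days.

T ≈ 5.9 days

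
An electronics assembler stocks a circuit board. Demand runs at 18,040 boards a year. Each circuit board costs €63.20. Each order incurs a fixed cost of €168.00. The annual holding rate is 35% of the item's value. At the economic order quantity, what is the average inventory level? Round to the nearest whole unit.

Holding cost H = 0.35 × €63.20 = €22.1200 per unit per year.
The optimal lot size = √(2DS/H) = √(2 × 18,040 × 168 / 22.12) ≈ 523.47.
Average inventory = Q*/2 ≈ 523.47 / 2 = 261.737.

Average inventory ≈ 262 boards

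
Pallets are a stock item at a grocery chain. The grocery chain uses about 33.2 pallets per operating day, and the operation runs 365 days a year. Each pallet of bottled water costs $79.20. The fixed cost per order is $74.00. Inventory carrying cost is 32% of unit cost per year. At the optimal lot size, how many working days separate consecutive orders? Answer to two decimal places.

T ≈ 8.01 days

Annual demand D = 33.2 × 365 = 12,118.
Holding cost H = 0.32 × $79.20 = $25.3440 per unit per year.
EOQ = √(2DS/H) = √(2 × 12,118 × 74 / 25.344) ≈ 266.02.
Cycle time = Q*/D × 365 = 266.02 / 12,118 × 365 ≈ 8.013 days.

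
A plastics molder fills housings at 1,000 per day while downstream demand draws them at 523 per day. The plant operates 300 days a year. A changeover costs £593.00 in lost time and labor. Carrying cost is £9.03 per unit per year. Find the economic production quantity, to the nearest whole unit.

Q* ≈ 6,573 housings

Annual demand D = 523 × 300 = 156,900.
Production build-up factor (1 − d/p) = 1 − 523/1,000 = 0.4770.
Q* = √(2DS / (H(1 − d/p))) = √(2 × 156,900 × 593 / (9.03 × 0.4770)).
= √(186,083,400 / 4.3073) ≈ 6572.805.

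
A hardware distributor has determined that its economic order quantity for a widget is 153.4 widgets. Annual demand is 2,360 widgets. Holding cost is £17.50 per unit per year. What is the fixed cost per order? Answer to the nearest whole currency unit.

S ≈ £87

Squaring Q* = √(2DS/H) gives Q*² = 2DS/H.
From Q* = √(2DS/H): S = Q*²H / (2D) = 153.4² × 17.5 / (2 × 2,360) = 87.2463.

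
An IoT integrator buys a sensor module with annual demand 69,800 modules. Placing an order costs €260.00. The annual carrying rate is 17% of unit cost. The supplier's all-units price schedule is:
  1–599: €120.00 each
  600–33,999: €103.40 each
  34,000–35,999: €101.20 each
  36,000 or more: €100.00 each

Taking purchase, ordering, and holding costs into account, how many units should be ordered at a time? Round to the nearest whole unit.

Q* ≈ 1,437 modules

Holding cost per unit per year at price C is H = 0.17·C.
Candidates are each tier's EOQ (if it falls in that tier) and each price-break quantity.
Tier 1 (€120.00): EOQ = 1333.9 exceeds tier's upper bound 599, so this tier is dominated.
EOQ at €103.40 = 1437.0 (feasible in tier 2): TC = 69,800×€103.40 + (69,800/1437.0)×260 + (1437.0/2)×0.17×€103.40 = €7,242,578.88.
EOQ at €101.20 = 1452.5 < 34000, so use break Q=34000: TC = 69,800×€101.20 + (69,800/34000.0)×260 + (34000.0/2)×0.17×€101.20 = €7,356,761.76.
EOQ at €100.00 = 1461.2 < 36000, so use break Q=36000: TC = 69,800×€100.00 + (69,800/36000.0)×260 + (36000.0/2)×0.17×€100.00 = €7,286,504.11.
Lowest total cost is €7,242,578.88 at Q = 1437.0.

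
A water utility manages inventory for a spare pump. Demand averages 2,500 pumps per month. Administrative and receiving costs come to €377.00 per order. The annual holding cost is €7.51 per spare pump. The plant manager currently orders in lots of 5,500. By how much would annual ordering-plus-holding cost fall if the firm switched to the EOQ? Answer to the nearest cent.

Extra cost ≈ €9,675.21 per year

Annual demand D = 2,500 × 12 = 30,000.
EOQ = √(2DS/H) = √(2 × 30,000 × 377 / 7.51) ≈ 1735.51.
Cost at Q* = (D/Q*)S + (Q*/2)H = √(2DSH) ≈ €13,033.66.
Cost at Q = 5,500: (30,000/5,500)×377 + (5,500/2)×7.51 = €2,056.36 + €20,652.50 = €22,708.86.
Excess = €22,708.86 − €13,033.66 = €9,675.21.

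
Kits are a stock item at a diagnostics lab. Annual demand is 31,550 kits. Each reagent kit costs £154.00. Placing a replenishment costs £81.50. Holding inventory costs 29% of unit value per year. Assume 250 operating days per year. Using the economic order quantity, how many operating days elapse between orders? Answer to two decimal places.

Holding cost H = 0.29 × £154.00 = £44.6600 per unit per year.
Q* = √(2DS/H) = √(2 × 31,550 × 81.5 / 44.66) ≈ 339.34.
Cycle time = Q*/D × 250 = 339.34 / 31,550 × 250 ≈ 2.689 days.

T ≈ 2.69 days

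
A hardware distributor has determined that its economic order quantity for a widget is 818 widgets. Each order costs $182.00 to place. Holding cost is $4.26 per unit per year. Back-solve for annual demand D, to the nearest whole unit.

D ≈ 7,831 widgets per year

Invert the EOQ relation Q*² = 2DS/H.
From Q* = √(2DS/H): D = Q*²H / (2S) = 818² × 4.26 / (2 × 182) = 7830.957.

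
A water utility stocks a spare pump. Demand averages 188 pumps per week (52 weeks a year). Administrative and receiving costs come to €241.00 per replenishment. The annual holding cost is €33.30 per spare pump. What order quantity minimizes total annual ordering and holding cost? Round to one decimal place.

Annual demand D = 188 × 52 = 9,776.
EOQ = √(2DS / H) = √(2 × 9,776 × 241 / 33.3).
= √(4,712,032 / 33.3) = √141,502.4625 ≈ 376.168.

Q* ≈ 376.2 pumps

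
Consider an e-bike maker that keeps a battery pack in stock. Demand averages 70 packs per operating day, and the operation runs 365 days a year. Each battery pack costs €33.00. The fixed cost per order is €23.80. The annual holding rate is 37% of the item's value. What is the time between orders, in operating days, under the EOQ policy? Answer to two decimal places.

Annual demand D = 70 × 365 = 25,550.
Holding cost H = 0.37 × €33.00 = €12.2100 per unit per year.
EOQ = √(2DS/H) = √(2 × 25,550 × 23.8 / 12.21) ≈ 315.60.
Cycle time = Q*/D × 365 = 315.60 / 25,550 × 365 ≈ 4.509 days.

T ≈ 4.51 days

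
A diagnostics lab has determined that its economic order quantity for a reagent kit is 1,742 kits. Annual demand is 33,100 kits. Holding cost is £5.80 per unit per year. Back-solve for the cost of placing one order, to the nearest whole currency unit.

S ≈ £266

Invert the EOQ relation Q*² = 2DS/H.
From Q* = √(2DS/H): S = Q*²H / (2D) = 1,742² × 5.8 / (2 × 33,100) = 265.8681.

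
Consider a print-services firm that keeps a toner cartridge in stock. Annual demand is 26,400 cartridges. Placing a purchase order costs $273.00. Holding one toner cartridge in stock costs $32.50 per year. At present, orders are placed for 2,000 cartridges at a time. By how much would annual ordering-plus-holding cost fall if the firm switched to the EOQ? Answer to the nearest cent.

EOQ = √(2DS/H) = √(2 × 26,400 × 273 / 32.5) ≈ 665.97.
Cost at Q* = (D/Q*)S + (Q*/2)H = √(2DSH) ≈ $21,644.12.
Cost at Q = 2,000: (26,400/2,000)×273 + (2,000/2)×32.5 = $3,603.60 + $32,500.00 = $36,103.60.
Excess = $36,103.60 − $21,644.12 = $14,459.48.

Extra cost ≈ $14,459.48 per year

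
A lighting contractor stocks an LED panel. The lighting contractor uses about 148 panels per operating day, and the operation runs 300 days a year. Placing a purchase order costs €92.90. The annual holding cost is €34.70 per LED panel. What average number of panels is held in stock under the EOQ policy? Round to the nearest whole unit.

Annual demand D = 148 × 300 = 44,400.
EOQ = √(2DS/H) = √(2 × 44,400 × 92.9 / 34.7) ≈ 487.58.
Average inventory = Q*/2 ≈ 487.58 / 2 = 243.792.

Average inventory ≈ 244 panels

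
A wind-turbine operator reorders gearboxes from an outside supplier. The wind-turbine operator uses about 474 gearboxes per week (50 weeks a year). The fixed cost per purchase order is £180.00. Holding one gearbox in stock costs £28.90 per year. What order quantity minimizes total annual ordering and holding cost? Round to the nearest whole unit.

Annual demand D = 474 × 50 = 23,700.
EOQ = √(2DS / H) = √(2 × 23,700 × 180 / 28.9).
= √(8,532,000 / 28.9) = √295,224.9135 ≈ 543.346.

Q* ≈ 543 gearboxes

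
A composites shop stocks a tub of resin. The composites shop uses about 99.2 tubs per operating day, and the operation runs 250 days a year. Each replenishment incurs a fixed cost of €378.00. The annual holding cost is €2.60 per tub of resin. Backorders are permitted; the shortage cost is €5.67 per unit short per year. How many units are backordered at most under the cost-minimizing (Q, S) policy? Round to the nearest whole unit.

S* ≈ 1,020 tubs

Annual demand D = 99.2 × 250 = 24,800.
With planned backorders, Q* = √(2DS/H) · √((H+B)/B).
√(2DS/H) = √(2 × 24,800 × 378 / 2.6) = 2685.345.
√((H+B)/B) = √((2.6+5.67)/5.67) = 1.2077.
Q* ≈ 3243.107.
S* = Q* · H/(H+B) = 3243.107 × 2.6/8.27 ≈ 1019.598.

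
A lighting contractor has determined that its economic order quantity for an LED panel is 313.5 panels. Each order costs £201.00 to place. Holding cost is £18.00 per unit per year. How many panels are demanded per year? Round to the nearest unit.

Squaring Q* = √(2DS/H) gives Q*² = 2DS/H.
From Q* = √(2DS/H): D = Q*²H / (2S) = 313.5² × 18 / (2 × 201) = 4400.698.

D ≈ 4,401 panels per year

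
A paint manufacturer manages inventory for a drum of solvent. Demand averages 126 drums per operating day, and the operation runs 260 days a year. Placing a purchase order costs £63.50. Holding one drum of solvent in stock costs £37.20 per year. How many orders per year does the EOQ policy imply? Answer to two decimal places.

Annual demand D = 126 × 260 = 32,760.
Q* = √(2DS/H) = √(2 × 32,760 × 63.5 / 37.2) ≈ 334.43.
Orders per year = D / Q* = 32,760 / 334.43 ≈ 97.958.

N ≈ 97.96 orders per year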